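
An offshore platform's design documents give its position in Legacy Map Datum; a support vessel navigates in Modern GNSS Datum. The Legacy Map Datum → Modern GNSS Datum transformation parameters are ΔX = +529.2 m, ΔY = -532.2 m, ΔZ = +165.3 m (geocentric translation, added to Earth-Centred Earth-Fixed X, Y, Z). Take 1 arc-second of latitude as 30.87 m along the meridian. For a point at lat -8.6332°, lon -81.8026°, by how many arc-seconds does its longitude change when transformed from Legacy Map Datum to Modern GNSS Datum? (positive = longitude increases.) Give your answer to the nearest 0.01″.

Δλ = 14.68″

sin φ = -0.150108, cos φ = 0.988670, sin λ = -0.989783, cos λ = 0.142584.
East component: ΔE = −sin λ·ΔX + cos λ·ΔY = −(-0.989783)(529.2) + (0.142584)(-532.2) = 447.91 m.
1° of latitude spans 3600 × 30.87 = 111132 m; at latitude φ, 1° of longitude spans that × cos φ = 109872.8 m, so Δλ = 447.91 / 109872.8 × 3600 = 14.676″.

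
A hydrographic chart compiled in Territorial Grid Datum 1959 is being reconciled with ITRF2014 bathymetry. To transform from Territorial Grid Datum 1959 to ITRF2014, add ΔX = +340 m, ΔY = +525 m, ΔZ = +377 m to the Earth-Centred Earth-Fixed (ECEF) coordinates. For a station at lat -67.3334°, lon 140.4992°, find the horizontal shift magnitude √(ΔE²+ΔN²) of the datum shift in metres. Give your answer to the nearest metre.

656 m

At φ = -67.3334°, λ = 140.4992°: sin φ = -0.922763, cos φ = 0.385368, sin λ = 0.636089, cos λ = -0.771616.
ΔE = −sin λ·ΔX + cos λ·ΔY = −(0.636089)·(340) + (-0.771616)·(525) = -621.37 m.
ΔN = −sin φ cos λ·ΔX − sin φ sin λ·ΔY + cos φ·ΔZ = −(-0.922763)(-0.771616)(340) − (-0.922763)(0.636089)(525) + (0.385368)(377) = 211.35 m.
Horizontal magnitude = √(ΔE² + ΔN²) = √((-621.37)² + 211.35²) = 656.33 m.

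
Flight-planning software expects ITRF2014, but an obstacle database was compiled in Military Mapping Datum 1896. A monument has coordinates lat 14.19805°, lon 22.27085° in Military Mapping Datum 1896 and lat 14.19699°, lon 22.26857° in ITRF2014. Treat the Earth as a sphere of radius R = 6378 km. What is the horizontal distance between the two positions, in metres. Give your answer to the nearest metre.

Δφ = 14.19699° − 14.19805° = -0.00106°; Δλ = 22.26857° − 22.27085° = -0.00228°.
1° along a meridian = πR/180 = 111317 m.
ΔN = Δφ × 111317 = -118.0 m; ΔE = Δλ × 111317 × cos(14.19805°) = -0.00228 × 111317 × 0.969454 = -246.1 m.
Distance = √(ΔE² + ΔN²) = √((-246.1)² + (-118.0)²) = 272.9 m.

273 m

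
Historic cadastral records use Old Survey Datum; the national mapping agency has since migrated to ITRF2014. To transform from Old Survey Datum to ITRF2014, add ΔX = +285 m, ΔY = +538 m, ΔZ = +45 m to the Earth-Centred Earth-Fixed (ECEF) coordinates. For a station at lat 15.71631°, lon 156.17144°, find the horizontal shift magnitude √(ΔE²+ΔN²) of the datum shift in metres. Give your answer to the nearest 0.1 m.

609.8 m

The local east axis at (φ, λ) is (−sin λ, cos λ, 0), so ΔE = −sin(156.17144°)·285 + cos(156.17144°)·538 = -607.28 m.
The local north axis is (−sin φ cos λ, −sin φ sin λ, cos φ), giving ΔN = 70.619 − 58.875 + 43.318 = 55.06 m.
Horizontal magnitude = √(ΔE² + ΔN²) = √((-607.28)² + 55.06²) = 609.77 m.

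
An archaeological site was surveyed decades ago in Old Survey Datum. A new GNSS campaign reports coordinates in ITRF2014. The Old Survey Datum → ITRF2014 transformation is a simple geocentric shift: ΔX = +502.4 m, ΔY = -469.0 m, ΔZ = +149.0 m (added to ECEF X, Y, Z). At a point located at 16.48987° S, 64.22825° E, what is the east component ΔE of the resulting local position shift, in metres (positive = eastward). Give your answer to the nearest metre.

At φ = -16.48987°, λ = 64.22825°: sin φ = -0.283846, cos φ = 0.958870, sin λ = 0.900533, cos λ = 0.434787.
ΔE = −sin λ·ΔX + cos λ·ΔY = −(0.900533)·(502.4) + (0.434787)·(-469.0) = -656.34 m.

ΔE = -656 m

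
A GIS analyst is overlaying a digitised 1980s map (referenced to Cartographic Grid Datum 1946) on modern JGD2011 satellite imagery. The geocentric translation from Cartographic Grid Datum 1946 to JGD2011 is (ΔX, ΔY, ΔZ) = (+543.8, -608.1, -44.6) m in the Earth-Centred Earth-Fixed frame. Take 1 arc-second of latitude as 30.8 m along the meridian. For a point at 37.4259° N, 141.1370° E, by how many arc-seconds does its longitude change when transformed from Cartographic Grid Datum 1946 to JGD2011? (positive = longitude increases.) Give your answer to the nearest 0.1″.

Δλ = 5.4″

sin φ = 0.607735, cos φ = 0.794140, sin λ = 0.627460, cos λ = -0.778649.
East component: ΔE = −sin λ·ΔX + cos λ·ΔY = −(0.627460)(543.8) + (-0.778649)(-608.1) = 132.28 m.
1° of latitude spans 3600 × 30.80 = 110880 m; at latitude φ, 1° of longitude spans that × cos φ = 88054.2 m, so Δλ = 132.28 / 88054.2 × 3600 = 5.408″.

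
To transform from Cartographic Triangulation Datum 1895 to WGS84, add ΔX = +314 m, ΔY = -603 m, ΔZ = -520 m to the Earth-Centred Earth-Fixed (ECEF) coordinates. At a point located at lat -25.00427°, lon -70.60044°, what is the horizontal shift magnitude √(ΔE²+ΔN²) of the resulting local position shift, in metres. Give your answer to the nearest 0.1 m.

At φ = -25.00427°, λ = -70.60044°: sin φ = -0.422686, cos φ = 0.906276, sin λ = -0.943225, cos λ = 0.332154.
ΔE = −sin λ·ΔX + cos λ·ΔY = −(-0.943225)·(314) + (0.332154)·(-603) = 95.88 m.
ΔN = −sin φ cos λ·ΔX − sin φ sin λ·ΔY + cos φ·ΔZ = −(-0.422686)(0.332154)(314) − (-0.422686)(-0.943225)(-603) + (0.906276)(-520) = -186.77 m.
Horizontal magnitude = √(ΔE² + ΔN²) = √(95.88² + (-186.77)²) = 209.94 m.

209.9 m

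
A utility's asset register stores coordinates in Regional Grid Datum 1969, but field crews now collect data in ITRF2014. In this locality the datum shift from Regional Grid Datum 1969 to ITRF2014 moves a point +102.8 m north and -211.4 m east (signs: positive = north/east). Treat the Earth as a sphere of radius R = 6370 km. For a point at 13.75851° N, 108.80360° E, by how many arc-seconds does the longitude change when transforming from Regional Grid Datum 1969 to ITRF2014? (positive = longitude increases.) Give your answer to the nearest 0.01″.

Δλ = -7.05″

At latitude 13.75851°, cos φ = 0.971307.
One radian of longitude at latitude φ spans R cos φ, so Δλ = ΔE / (R cos φ) = -211.4 / (6370000 × 0.971307) = -3.4167e-05 rad = -7.047″.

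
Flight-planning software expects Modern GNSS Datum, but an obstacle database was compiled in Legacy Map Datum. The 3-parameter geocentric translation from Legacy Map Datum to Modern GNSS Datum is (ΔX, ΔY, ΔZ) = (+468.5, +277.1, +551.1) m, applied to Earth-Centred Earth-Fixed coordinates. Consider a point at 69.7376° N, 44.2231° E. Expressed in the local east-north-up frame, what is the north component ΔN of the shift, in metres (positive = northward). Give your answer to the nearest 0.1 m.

ΔN = -305.4 m

The local north axis is (−sin φ cos λ, −sin φ sin λ, cos φ), giving ΔN = -314.964 − 181.305 + 190.857 = -305.41 m.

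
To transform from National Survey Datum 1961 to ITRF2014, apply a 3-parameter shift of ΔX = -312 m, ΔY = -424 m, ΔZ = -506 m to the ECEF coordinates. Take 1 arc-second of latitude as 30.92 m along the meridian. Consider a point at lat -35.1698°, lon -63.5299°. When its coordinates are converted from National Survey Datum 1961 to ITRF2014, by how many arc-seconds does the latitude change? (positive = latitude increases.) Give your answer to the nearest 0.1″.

Δφ = -8.9″

sin φ = -0.576002, cos φ = 0.817449, sin λ = -0.895167, cos λ = 0.445731.
North component: ΔN = −sin φ cos λ·ΔX − sin φ sin λ·ΔY + cos φ·ΔZ = −(-0.576002)(0.445731)(-312) − (-0.576002)(-0.895167)(-424) + (0.817449)(-506) = -275.11 m.
1° of latitude spans 3600 × 30.92 = 111312 m, so Δφ = -275.11 / 111312 × 3600 = -8.897″.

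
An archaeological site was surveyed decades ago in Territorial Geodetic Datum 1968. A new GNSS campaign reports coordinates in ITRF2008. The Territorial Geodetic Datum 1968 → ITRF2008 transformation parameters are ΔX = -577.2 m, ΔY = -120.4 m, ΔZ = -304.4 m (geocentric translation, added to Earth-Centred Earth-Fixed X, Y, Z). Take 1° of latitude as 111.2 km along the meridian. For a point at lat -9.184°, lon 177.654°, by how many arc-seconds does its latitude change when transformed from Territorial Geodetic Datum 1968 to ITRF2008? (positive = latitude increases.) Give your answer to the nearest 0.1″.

sin φ = -0.159606, cos φ = 0.987181, sin λ = 0.040934, cos λ = -0.999162.
North component: ΔN = −sin φ cos λ·ΔX − sin φ sin λ·ΔY + cos φ·ΔZ = −(-0.159606)(-0.999162)(-577.2) − (-0.159606)(0.040934)(-120.4) + (0.987181)(-304.4) = -209.24 m.
1° of latitude spans 111200 m, so Δφ = -209.24 / 111200 × 3600 = -6.774″.

Δφ = -6.8″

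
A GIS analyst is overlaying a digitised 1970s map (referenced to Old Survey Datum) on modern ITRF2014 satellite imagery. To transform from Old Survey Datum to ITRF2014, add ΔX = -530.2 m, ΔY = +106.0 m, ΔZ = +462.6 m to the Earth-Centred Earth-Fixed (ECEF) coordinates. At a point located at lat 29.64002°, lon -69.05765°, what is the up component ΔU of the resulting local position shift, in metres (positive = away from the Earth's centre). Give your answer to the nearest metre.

ΔU = -22 m

The local up (radial) axis is (cos φ cos λ, cos φ sin λ, sin φ), giving ΔU = -164.711 − 86.044 + 228.778 = -21.98 m.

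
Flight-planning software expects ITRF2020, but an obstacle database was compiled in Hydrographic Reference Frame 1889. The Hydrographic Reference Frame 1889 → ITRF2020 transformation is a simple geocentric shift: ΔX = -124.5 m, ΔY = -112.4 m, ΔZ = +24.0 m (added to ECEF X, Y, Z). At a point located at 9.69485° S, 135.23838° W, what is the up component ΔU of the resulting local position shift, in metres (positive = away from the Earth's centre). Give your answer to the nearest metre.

At φ = -9.69485°, λ = -135.23838°: sin φ = -0.168401, cos φ = 0.985719, sin λ = -0.704159, cos λ = -0.710043.
ΔU = cos φ cos λ·ΔX + cos φ sin λ·ΔY + sin φ·ΔZ = (0.985719)(-0.710043)(-124.5) + (0.985719)(-0.704159)(-112.4) + (-0.168401)(24.0) = 161.11 m.

ΔU = 161 m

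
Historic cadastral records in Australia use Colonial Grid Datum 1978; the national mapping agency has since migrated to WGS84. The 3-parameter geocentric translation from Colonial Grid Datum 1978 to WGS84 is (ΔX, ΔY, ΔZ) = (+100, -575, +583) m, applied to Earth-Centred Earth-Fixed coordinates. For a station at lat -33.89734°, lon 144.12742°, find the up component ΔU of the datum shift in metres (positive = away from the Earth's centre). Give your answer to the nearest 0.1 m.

At φ = -33.89734°, λ = 144.12742°: sin φ = -0.557707, cos φ = 0.830038, sin λ = 0.585985, cos λ = -0.810322.
ΔU = cos φ cos λ·ΔX + cos φ sin λ·ΔY + sin φ·ΔZ = (0.830038)(-0.810322)(100) + (0.830038)(0.585985)(-575) + (-0.557707)(583) = -672.08 m.

ΔU = -672.1 m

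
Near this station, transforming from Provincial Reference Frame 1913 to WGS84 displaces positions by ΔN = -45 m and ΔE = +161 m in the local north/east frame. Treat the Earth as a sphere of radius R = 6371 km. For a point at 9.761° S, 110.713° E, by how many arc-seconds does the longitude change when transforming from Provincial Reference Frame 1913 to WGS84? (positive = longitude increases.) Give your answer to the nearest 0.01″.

Δλ = 5.29″

At latitude -9.761°, cos φ = 0.985524.
One radian of longitude at latitude φ spans R cos φ, so Δλ = ΔE / (R cos φ) = 161.0 / (6371000 × 0.985524) = 2.5642e-05 rad = 5.289″.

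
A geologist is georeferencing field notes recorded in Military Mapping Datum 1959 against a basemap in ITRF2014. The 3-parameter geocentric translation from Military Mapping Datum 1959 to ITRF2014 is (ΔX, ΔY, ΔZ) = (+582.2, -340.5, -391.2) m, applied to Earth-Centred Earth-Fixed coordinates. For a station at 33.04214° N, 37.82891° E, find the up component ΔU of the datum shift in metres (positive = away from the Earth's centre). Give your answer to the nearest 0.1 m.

The local up (radial) axis is (cos φ cos λ, cos φ sin λ, sin φ), giving ΔU = 385.477 − 175.056 − 213.304 = -2.88 m.

ΔU = -2.9 m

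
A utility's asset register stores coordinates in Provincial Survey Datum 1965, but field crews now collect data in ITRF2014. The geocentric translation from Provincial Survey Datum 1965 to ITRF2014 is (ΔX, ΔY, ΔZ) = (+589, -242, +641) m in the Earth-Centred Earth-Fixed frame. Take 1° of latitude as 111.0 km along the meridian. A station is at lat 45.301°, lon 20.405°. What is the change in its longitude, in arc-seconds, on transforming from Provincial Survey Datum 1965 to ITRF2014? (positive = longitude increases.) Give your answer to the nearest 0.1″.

Δλ = -19.9″

sin φ = 0.710812, cos φ = 0.703382, sin λ = 0.348654, cos λ = 0.937252.
East component: ΔE = −sin λ·ΔX + cos λ·ΔY = −(0.348654)(589) + (0.937252)(-242) = -432.17 m.
1° of latitude spans 111000 m; at latitude φ, 1° of longitude spans that × cos φ = 78075.4 m, so Δλ = -432.17 / 78075.4 × 3600 = -19.927″.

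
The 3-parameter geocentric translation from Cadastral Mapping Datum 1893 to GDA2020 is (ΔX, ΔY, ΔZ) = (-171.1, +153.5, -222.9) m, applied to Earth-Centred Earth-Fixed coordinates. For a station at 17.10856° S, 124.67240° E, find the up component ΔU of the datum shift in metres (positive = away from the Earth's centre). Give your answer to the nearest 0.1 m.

At φ = -17.10856°, λ = 124.67240°: sin φ = -0.294183, cos φ = 0.955749, sin λ = 0.822418, cos λ = -0.568883.
ΔU = cos φ cos λ·ΔX + cos φ sin λ·ΔY + sin φ·ΔZ = (0.955749)(-0.568883)(-171.1) + (0.955749)(0.822418)(153.5) + (-0.294183)(-222.9) = 279.26 m.

ΔU = 279.3 m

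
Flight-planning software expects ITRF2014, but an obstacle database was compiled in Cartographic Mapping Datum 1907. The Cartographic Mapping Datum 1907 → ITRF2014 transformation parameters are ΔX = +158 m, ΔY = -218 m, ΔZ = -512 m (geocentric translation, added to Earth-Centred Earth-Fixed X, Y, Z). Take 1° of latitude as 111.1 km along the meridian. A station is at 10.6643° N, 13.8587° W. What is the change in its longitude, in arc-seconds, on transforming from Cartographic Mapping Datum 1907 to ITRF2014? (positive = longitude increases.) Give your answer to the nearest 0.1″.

Δλ = -5.7″

sin φ = 0.185054, cos φ = 0.982728, sin λ = -0.239528, cos λ = 0.970889.
East component: ΔE = −sin λ·ΔX + cos λ·ΔY = −(-0.239528)(158) + (0.970889)(-218) = -173.81 m.
1° of latitude spans 111100 m; at latitude φ, 1° of longitude spans that × cos φ = 109181.1 m, so Δλ = -173.81 / 109181.1 × 3600 = -5.731″.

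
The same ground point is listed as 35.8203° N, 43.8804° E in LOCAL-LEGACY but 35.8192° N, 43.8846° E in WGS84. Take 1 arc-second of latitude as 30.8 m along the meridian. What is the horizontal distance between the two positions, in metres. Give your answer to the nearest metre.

397 m

Δφ = 35.8192° − 35.8203° = -0.0011°; Δλ = 43.8846° − 43.8804° = +0.0042°.
1° of latitude = 3600 × 30.80 = 110880 m.
ΔN = Δφ × 110880 = -122.0 m; ΔE = Δλ × 110880 × cos(35.8203°) = +0.0042 × 110880 × 0.810857 = 377.6 m.
Distance = √(ΔE² + ΔN²) = √(377.6² + (-122.0)²) = 396.8 m.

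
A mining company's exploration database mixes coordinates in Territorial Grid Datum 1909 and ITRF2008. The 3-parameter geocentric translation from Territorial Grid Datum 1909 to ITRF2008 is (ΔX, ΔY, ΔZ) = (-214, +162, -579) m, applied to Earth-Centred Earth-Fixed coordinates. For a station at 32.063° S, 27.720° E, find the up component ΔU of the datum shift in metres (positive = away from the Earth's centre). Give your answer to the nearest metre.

The local up (radial) axis is (cos φ cos λ, cos φ sin λ, sin φ), giving ΔU = -160.543 + 63.860 + 307.363 = 210.68 m.

ΔU = 211 m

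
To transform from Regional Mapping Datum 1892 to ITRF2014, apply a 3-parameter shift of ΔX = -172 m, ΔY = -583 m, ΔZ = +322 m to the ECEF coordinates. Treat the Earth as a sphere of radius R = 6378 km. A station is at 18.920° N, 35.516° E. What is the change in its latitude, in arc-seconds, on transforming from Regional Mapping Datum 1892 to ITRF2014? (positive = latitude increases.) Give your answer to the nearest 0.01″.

sin φ = 0.324248, cos φ = 0.945972, sin λ = 0.580930, cos λ = 0.813953.
North component: ΔN = −sin φ cos λ·ΔX − sin φ sin λ·ΔY + cos φ·ΔZ = −(0.324248)(0.813953)(-172) − (0.324248)(0.580930)(-583) + (0.945972)(322) = 459.81 m.
1° of latitude spans πR/180 = 111317 m, so Δφ = 459.81 / 111317 × 3600 = 14.870″.

Δφ = 14.87″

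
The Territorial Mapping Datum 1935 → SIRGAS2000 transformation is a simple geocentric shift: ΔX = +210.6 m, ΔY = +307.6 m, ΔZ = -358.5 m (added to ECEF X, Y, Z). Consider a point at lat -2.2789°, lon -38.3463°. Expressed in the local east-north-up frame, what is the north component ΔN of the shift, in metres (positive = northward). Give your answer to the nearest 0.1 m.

ΔN = -359.2 m

The local north axis is (−sin φ cos λ, −sin φ sin λ, cos φ), giving ΔN = 6.568 − 7.588 − 358.216 = -359.24 m.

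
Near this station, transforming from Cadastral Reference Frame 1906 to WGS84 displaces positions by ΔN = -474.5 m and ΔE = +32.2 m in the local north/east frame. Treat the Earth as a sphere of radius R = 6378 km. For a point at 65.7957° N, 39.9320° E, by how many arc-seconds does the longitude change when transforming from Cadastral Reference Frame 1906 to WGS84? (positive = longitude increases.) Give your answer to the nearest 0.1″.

Δλ = 2.5″

At latitude 65.7957°, cos φ = 0.409991.
One radian of longitude at latitude φ spans R cos φ, so Δλ = ΔE / (R cos φ) = 32.2 / (6378000 × 0.409991) = 1.2314e-05 rad = 2.540″.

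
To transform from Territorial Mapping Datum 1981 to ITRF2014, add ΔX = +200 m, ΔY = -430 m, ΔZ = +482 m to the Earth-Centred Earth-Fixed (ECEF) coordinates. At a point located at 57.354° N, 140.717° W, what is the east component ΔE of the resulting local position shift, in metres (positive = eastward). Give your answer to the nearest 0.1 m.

At φ = 57.354°, λ = -140.717°: sin φ = 0.842020, cos φ = 0.539447, sin λ = -0.633151, cos λ = -0.774028.
ΔE = −sin λ·ΔX + cos λ·ΔY = −(-0.633151)·(200) + (-0.774028)·(-430) = 459.46 m.

ΔE = 459.5 m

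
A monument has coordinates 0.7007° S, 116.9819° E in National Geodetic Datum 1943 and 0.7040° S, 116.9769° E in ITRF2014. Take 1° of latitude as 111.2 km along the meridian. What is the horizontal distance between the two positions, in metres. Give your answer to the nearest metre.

Δφ = -0.7040° − -0.7007° = -0.0033°; Δλ = 116.9769° − 116.9819° = -0.0050°.
ΔN = Δφ × 111200 = -367.0 m; ΔE = Δλ × 111200 × cos(-0.7007°) = -0.0050 × 111200 × 0.999925 = -556.0 m.
Distance = √(ΔE² + ΔN²) = √((-556.0)² + (-367.0)²) = 666.1 m.

666 m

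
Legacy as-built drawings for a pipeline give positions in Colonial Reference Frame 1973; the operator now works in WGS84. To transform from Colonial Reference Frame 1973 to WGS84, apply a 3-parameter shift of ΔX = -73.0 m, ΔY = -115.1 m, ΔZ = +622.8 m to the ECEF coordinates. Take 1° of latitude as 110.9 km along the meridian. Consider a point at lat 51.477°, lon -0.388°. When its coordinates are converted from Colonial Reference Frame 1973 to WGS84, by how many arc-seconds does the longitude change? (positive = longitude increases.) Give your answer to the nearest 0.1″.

sin φ = 0.782358, cos φ = 0.622829, sin λ = -0.006772, cos λ = 0.999977.
East component: ΔE = −sin λ·ΔX + cos λ·ΔY = −(-0.006772)(-73.0) + (0.999977)(-115.1) = -115.59 m.
1° of latitude spans 110900 m; at latitude φ, 1° of longitude spans that × cos φ = 69071.7 m, so Δλ = -115.59 / 69071.7 × 3600 = -6.025″.

Δλ = -6.0″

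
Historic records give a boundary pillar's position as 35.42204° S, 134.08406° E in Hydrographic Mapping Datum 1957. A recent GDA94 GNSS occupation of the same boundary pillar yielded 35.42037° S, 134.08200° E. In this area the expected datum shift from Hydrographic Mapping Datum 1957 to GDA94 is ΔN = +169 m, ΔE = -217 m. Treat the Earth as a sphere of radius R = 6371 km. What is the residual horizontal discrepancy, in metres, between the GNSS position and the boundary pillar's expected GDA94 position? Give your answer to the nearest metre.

35 m

Observed coordinate differences: Δφ = +0.00167°, Δλ = -0.00206°.
Converting to metres (1° lat = 111195 m, cos φ = 0.814905): observed ΔN = 185.7 m, observed ΔE = -186.7 m.
Subtracting the expected shift leaves a residual of 185.7 − (169) = 16.7 m north and -186.7 − (-217) = 30.3 m east.
Residual distance = √(16.7² + 30.3²) = 34.6 m.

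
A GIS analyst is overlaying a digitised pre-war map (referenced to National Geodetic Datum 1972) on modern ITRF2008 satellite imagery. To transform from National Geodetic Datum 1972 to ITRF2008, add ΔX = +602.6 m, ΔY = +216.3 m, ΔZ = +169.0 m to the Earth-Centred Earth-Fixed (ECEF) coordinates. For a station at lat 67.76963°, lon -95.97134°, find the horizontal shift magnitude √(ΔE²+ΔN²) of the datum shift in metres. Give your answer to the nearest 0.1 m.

660.2 m

At φ = 67.76963°, λ = -95.97134°: sin φ = 0.925670, cos φ = 0.378331, sin λ = -0.994574, cos λ = -0.104031.
ΔE = −sin λ·ΔX + cos λ·ΔY = −(-0.994574)·(602.6) + (-0.104031)·(216.3) = 576.83 m.
ΔN = −sin φ cos λ·ΔX − sin φ sin λ·ΔY + cos φ·ΔZ = −(0.925670)(-0.104031)(602.6) − (0.925670)(-0.994574)(216.3) + (0.378331)(169.0) = 321.10 m.
Horizontal magnitude = √(ΔE² + ΔN²) = √(576.83² + 321.10²) = 660.18 m.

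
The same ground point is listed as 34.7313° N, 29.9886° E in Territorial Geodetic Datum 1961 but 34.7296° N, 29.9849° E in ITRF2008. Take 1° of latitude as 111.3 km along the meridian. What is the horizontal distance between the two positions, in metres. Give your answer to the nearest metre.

388 m

Δφ = 34.7296° − 34.7313° = -0.0017°; Δλ = 29.9849° − 29.9886° = -0.0037°.
ΔN = Δφ × 111300 = -189.2 m; ΔE = Δλ × 111300 × cos(34.7313°) = -0.0037 × 111300 × 0.821833 = -338.4 m.
Distance = √(ΔE² + ΔN²) = √((-338.4)² + (-189.2)²) = 387.7 m.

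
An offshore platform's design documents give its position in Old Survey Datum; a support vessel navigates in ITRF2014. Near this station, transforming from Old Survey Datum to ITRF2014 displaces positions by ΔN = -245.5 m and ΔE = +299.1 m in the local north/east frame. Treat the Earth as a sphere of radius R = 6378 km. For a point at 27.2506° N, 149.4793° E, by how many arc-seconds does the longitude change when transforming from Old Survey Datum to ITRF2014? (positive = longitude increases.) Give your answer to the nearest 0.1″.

At latitude 27.2506°, cos φ = 0.889012.
One radian of longitude at latitude φ spans R cos φ, so Δλ = ΔE / (R cos φ) = 299.1 / (6378000 × 0.889012) = 5.2750e-05 rad = 10.881″.

Δλ = 10.9″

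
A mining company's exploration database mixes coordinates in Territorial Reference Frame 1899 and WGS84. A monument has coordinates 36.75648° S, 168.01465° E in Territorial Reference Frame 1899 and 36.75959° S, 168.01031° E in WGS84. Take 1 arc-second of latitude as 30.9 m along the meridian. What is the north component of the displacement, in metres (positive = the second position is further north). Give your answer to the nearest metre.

Δφ = -36.75959° − -36.75648° = -0.00311°; Δλ = 168.01031° − 168.01465° = -0.00434°.
1° of latitude = 3600 × 30.90 = 111240 m.
ΔN = Δφ × 111240 = -346.0 m; ΔE = Δλ × 111240 × cos(-36.75648°) = -0.00434 × 111240 × 0.801186 = -386.8 m.

ΔN = -346 m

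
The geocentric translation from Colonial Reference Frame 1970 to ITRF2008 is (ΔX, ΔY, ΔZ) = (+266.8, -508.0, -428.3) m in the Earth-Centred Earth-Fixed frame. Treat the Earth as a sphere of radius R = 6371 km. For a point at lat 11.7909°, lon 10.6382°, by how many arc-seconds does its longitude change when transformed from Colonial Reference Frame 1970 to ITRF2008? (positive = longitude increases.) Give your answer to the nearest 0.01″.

Δλ = -18.14″

sin φ = 0.204341, cos φ = 0.978900, sin λ = 0.184607, cos λ = 0.982812.
East component: ΔE = −sin λ·ΔX + cos λ·ΔY = −(0.184607)(266.8) + (0.982812)(-508.0) = -548.52 m.
1° of latitude spans πR/180 = 111195 m; at latitude φ, 1° of longitude spans that × cos φ = 108848.7 m, so Δλ = -548.52 / 108848.7 × 3600 = -18.141″.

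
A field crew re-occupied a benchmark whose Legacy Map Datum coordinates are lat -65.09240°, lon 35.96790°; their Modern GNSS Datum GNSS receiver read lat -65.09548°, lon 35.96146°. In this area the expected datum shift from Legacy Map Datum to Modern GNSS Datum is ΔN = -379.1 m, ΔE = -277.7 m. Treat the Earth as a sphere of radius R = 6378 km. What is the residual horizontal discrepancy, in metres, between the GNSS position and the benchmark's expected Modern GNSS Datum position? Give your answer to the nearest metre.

44 m

Observed coordinate differences: Δφ = -0.00308°, Δλ = -0.00644°.
Converting to metres (1° lat = 111317 m, cos φ = 0.421156): observed ΔN = -342.9 m, observed ΔE = -301.9 m.
Subtracting the expected shift leaves a residual of -342.9 − (-379.1) = 36.2 m north and -301.9 − (-277.7) = -24.2 m east.
Residual distance = √(36.2² + (-24.2)²) = 43.6 m.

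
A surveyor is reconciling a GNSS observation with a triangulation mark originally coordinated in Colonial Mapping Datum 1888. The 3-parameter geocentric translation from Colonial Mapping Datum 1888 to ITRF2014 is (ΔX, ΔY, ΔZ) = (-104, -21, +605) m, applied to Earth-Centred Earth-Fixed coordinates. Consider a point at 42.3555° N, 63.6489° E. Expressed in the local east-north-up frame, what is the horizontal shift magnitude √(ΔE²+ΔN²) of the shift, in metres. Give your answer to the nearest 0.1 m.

The local east axis at (φ, λ) is (−sin λ, cos λ, 0), so ΔE = −sin(63.6489°)·(-104) + cos(63.6489°)·(-21) = 83.87 m.
The local north axis is (−sin φ cos λ, −sin φ sin λ, cos φ), giving ΔN = 31.101 + 12.678 + 447.082 = 490.86 m.
Horizontal magnitude = √(ΔE² + ΔN²) = √(83.87² + 490.86²) = 497.98 m.

498.0 m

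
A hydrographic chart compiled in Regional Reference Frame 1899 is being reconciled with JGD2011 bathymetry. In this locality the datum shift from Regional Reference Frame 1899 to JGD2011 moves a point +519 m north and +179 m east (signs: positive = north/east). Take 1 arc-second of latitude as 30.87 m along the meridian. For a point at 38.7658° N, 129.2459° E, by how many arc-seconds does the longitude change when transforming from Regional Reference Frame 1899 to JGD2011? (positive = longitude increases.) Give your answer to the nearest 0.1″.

Δλ = 7.4″

At latitude 38.7658°, cos φ = 0.779712.
1″ of longitude at this latitude = 30.87 × cos φ = 24.0697 m, so Δλ = 179.0 / 24.0697 = 7.437″.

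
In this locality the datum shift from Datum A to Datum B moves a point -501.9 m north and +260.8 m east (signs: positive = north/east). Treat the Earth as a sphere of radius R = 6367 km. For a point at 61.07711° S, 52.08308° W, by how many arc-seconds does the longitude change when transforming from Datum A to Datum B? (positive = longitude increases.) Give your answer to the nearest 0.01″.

Δλ = 17.47″

At latitude -61.07711°, cos φ = 0.483632.
One radian of longitude at latitude φ spans R cos φ, so Δλ = ΔE / (R cos φ) = 260.8 / (6367000 × 0.483632) = 8.4695e-05 rad = 17.470″.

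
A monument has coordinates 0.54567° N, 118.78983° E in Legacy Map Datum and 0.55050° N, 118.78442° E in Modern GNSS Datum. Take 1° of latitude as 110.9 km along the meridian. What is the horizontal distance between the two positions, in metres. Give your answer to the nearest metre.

804 m

Δφ = 0.55050° − 0.54567° = +0.00483°; Δλ = 118.78442° − 118.78983° = -0.00541°.
ΔN = Δφ × 110900 = 535.6 m; ΔE = Δλ × 110900 × cos(0.54567°) = -0.00541 × 110900 × 0.999955 = -599.9 m.
Distance = √(ΔE² + ΔN²) = √((-599.9)² + 535.6²) = 804.3 m.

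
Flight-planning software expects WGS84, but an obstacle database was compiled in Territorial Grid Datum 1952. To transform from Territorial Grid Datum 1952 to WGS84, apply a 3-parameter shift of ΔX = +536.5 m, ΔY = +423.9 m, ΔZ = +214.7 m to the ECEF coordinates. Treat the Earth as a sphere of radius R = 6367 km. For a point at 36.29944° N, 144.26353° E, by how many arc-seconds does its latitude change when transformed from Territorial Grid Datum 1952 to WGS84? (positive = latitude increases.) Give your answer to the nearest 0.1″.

Δφ = 9.2″

sin φ = 0.592005, cos φ = 0.805934, sin λ = 0.584058, cos λ = -0.811712.
North component: ΔN = −sin φ cos λ·ΔX − sin φ sin λ·ΔY + cos φ·ΔZ = −(0.592005)(-0.811712)(536.5) − (0.592005)(0.584058)(423.9) + (0.805934)(214.7) = 284.27 m.
1° of latitude spans πR/180 = 111125 m, so Δφ = 284.27 / 111125 × 3600 = 9.209″.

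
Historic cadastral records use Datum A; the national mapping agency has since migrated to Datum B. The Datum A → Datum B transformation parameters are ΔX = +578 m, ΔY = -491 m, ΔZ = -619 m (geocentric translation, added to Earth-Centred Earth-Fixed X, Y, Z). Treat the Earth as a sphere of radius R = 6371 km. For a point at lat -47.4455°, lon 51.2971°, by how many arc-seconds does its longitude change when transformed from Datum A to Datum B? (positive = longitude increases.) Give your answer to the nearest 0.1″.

sin φ = -0.736634, cos φ = 0.676291, sin λ = 0.780399, cos λ = 0.625282.
East component: ΔE = −sin λ·ΔX + cos λ·ΔY = −(0.780399)(578) + (0.625282)(-491) = -758.08 m.
1° of latitude spans πR/180 = 111195 m; at latitude φ, 1° of longitude spans that × cos φ = 75200.2 m, so Δλ = -758.08 / 75200.2 × 3600 = -36.291″.

Δλ = -36.3″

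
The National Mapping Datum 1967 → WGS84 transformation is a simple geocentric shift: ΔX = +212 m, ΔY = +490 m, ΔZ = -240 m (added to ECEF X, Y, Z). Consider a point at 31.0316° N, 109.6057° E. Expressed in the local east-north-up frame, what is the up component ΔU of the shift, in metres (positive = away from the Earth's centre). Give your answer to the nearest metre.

ΔU = 211 m

At φ = 31.0316°, λ = 109.6057°: sin φ = 0.515511, cos φ = 0.856883, sin λ = 0.942024, cos λ = -0.335545.
ΔU = cos φ cos λ·ΔX + cos φ sin λ·ΔY + sin φ·ΔZ = (0.856883)(-0.335545)(212) + (0.856883)(0.942024)(490) + (0.515511)(-240) = 210.85 m.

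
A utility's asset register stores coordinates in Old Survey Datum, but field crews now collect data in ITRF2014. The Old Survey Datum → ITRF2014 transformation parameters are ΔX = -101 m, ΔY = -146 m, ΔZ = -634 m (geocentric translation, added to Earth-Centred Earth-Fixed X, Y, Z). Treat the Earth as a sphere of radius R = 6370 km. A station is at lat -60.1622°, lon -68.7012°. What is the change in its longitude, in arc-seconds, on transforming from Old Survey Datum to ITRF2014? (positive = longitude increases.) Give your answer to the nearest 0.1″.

Δλ = -9.6″

sin φ = -0.867437, cos φ = 0.497546, sin λ = -0.931699, cos λ = 0.363232.
East component: ΔE = −sin λ·ΔX + cos λ·ΔY = −(-0.931699)(-101) + (0.363232)(-146) = -147.13 m.
1° of latitude spans πR/180 = 111177 m; at latitude φ, 1° of longitude spans that × cos φ = 55315.9 m, so Δλ = -147.13 / 55315.9 × 3600 = -9.576″.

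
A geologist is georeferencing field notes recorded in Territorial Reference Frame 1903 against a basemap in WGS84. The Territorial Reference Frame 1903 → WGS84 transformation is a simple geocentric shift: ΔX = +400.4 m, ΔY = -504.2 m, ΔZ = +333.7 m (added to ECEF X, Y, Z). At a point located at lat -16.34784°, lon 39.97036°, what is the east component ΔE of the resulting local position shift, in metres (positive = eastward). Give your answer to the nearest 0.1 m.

At φ = -16.34784°, λ = 39.97036°: sin φ = -0.281468, cos φ = 0.959571, sin λ = 0.642391, cos λ = 0.766377.
ΔE = −sin λ·ΔX + cos λ·ΔY = −(0.642391)·(400.4) + (0.766377)·(-504.2) = -643.62 m.

ΔE = -643.6 m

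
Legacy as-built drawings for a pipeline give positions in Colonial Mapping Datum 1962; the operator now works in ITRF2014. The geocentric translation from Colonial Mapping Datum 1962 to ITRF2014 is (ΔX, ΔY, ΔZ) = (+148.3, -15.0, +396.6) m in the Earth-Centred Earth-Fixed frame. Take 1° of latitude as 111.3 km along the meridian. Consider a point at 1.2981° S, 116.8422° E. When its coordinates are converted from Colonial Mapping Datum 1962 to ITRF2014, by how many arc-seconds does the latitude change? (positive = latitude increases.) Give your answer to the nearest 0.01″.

sin φ = -0.022654, cos φ = 0.999743, sin λ = 0.892253, cos λ = -0.451535.
North component: ΔN = −sin φ cos λ·ΔX − sin φ sin λ·ΔY + cos φ·ΔZ = −(-0.022654)(-0.451535)(148.3) − (-0.022654)(0.892253)(-15.0) + (0.999743)(396.6) = 394.68 m.
1° of latitude spans 111300 m, so Δφ = 394.68 / 111300 × 3600 = 12.766″.

Δφ = 12.77″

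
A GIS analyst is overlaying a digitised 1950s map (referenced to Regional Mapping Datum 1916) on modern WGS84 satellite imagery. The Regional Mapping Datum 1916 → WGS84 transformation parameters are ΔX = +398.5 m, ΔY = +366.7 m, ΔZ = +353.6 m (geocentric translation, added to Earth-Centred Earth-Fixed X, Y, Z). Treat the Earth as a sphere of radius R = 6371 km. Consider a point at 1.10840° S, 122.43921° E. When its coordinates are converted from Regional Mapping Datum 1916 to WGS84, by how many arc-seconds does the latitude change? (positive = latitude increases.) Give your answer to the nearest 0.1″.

sin φ = -0.019344, cos φ = 0.999813, sin λ = 0.843961, cos λ = -0.536404.
North component: ΔN = −sin φ cos λ·ΔX − sin φ sin λ·ΔY + cos φ·ΔZ = −(-0.019344)(-0.536404)(398.5) − (-0.019344)(0.843961)(366.7) + (0.999813)(353.6) = 355.39 m.
1° of latitude spans πR/180 = 111195 m, so Δφ = 355.39 / 111195 × 3600 = 11.506″.

Δφ = 11.5″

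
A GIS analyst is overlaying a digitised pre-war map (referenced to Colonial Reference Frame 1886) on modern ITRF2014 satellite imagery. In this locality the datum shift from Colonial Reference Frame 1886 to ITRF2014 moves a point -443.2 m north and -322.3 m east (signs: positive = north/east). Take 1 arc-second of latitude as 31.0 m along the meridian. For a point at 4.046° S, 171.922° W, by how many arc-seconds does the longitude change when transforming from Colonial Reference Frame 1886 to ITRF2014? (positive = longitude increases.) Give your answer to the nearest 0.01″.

Δλ = -10.42″

At latitude -4.046°, cos φ = 0.997508.
1″ of longitude at this latitude = 31.00 × cos φ = 30.9227 m, so Δλ = -322.3 / 30.9227 = -10.423″.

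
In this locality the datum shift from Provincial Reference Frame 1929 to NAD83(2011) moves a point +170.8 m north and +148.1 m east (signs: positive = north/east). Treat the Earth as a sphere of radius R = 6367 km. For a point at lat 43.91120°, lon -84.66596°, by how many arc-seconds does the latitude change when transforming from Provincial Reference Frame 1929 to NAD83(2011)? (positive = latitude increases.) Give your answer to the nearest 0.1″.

On a sphere of radius R, 1 rad of latitude = R, so Δφ = ΔN / R = 170.8 / 6367000 = 2.6826e-05 rad = 5.533″.

Δφ = 5.5″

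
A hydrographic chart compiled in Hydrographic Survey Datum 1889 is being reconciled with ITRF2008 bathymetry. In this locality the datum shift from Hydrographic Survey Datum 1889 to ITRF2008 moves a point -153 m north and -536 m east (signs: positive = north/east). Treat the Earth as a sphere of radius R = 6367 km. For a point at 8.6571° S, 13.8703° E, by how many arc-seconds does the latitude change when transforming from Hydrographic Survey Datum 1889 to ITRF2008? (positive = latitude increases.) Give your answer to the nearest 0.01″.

Δφ = -4.96″

On a sphere of radius R, 1 rad of latitude = R, so Δφ = ΔN / R = -153.0 / 6367000 = -2.4030e-05 rad = -4.957″.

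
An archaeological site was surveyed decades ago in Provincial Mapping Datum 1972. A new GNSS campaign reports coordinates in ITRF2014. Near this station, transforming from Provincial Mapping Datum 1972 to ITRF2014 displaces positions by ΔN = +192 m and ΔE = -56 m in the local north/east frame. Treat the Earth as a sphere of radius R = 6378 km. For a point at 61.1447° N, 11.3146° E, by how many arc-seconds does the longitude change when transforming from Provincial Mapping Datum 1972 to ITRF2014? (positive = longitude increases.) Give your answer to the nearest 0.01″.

At latitude 61.1447°, cos φ = 0.482599.
One radian of longitude at latitude φ spans R cos φ, so Δλ = ΔE / (R cos φ) = -56.0 / (6378000 × 0.482599) = -1.8194e-05 rad = -3.753″.

Δλ = -3.75″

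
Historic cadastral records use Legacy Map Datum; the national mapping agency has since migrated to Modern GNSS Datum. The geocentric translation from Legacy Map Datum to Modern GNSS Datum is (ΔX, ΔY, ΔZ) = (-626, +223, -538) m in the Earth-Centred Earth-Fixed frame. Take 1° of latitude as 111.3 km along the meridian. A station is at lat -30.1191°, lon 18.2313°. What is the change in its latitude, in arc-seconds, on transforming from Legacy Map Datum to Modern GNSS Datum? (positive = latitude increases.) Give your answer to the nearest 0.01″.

sin φ = -0.501799, cos φ = 0.864984, sin λ = 0.312854, cos λ = 0.949801.
North component: ΔN = −sin φ cos λ·ΔX − sin φ sin λ·ΔY + cos φ·ΔZ = −(-0.501799)(0.949801)(-626) − (-0.501799)(0.312854)(223) + (0.864984)(-538) = -728.71 m.
1° of latitude spans 111300 m, so Δφ = -728.71 / 111300 × 3600 = -23.570″.

Δφ = -23.57″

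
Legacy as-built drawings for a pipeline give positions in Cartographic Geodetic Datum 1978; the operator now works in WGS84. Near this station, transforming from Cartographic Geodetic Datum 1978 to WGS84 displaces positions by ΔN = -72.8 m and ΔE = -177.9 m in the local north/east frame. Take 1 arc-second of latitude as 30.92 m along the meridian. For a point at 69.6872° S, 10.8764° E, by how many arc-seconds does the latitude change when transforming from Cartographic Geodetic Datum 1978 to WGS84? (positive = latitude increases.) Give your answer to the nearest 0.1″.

Δφ = -2.4″

1″ of latitude = 30.92 m, so Δφ = -72.8 / 30.92 = -2.354″.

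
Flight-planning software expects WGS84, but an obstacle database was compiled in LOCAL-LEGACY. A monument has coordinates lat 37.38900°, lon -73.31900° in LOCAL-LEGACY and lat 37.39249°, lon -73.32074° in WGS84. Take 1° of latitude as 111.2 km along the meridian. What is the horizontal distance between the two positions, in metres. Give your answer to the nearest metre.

Δφ = 37.39249° − 37.38900° = +0.00349°; Δλ = -73.32074° − -73.31900° = -0.00174°.
ΔN = Δφ × 111200 = 388.1 m; ΔE = Δλ × 111200 × cos(37.38900°) = -0.00174 × 111200 × 0.794531 = -153.7 m.
Distance = √(ΔE² + ΔN²) = √((-153.7)² + 388.1²) = 417.4 m.

417 m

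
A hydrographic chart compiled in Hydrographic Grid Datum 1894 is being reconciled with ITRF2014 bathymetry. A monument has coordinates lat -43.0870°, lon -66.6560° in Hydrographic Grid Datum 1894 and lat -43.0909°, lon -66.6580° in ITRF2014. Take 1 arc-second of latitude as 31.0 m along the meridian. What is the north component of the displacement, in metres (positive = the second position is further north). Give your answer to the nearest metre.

Δφ = -43.0909° − -43.0870° = -0.0039°; Δλ = -66.6580° − -66.6560° = -0.0020°.
1° of latitude = 3600 × 31.00 = 111600 m.
ΔN = Δφ × 111600 = -435.2 m; ΔE = Δλ × 111600 × cos(-43.0870°) = -0.0020 × 111600 × 0.730317 = -163.0 m.

ΔN = -435 m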